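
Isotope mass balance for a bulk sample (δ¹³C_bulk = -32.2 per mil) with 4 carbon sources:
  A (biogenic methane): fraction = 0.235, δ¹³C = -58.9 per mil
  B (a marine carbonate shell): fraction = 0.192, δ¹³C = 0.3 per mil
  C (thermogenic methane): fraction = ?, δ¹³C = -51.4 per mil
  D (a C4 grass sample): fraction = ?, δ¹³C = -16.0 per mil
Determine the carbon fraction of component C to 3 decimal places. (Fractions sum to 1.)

0.261

Let f_C and f_D be the unknown fractions; fractions sum to 1 so f_C + f_D = 0.573.
Mass balance: Σ fᵢ·δᵢ = δ_bulk ⇒ f_C·(-51.4) + f_D·(-16.0) = -32.2 − (-13.784) = -18.416
Substitute f_D = 0.573 − f_C:
f_C·(-51.4 − -16.0) = -18.416 − 0.573×(-16.0) = -9.248
f_C = -9.248 / -35.4 = 0.2612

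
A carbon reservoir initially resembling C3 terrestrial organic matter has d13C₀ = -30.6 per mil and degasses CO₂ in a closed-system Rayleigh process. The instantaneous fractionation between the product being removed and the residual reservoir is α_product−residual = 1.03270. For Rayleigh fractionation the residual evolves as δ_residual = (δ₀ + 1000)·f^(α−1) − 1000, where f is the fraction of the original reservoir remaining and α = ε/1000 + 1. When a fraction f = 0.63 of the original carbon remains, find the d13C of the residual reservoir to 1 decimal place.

Rayleigh residual: δ_res = (δ₀ + 1000)·f^(α−1) − 1000
α − 1 = 0.03270
f^(α−1) = 0.63^(0.03270) = 0.985005
δ_res = (-30.6 + 1000) × 0.985005 − 1000 = 954.864 − 1000 = -45.14 per mil

-45.1 per mil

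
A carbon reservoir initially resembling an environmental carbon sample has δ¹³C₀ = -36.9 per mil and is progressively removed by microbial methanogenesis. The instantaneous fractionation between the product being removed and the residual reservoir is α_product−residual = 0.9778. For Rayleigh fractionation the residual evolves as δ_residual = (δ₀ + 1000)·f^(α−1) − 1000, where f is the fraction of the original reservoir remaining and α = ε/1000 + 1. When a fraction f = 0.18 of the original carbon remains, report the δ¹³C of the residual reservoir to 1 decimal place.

Rayleigh residual: δ_res = (δ₀ + 1000)·f^(α−1) − 1000
α − 1 = -0.02220
f^(α−1) = 0.18^(-0.02220) = 1.038802
δ_res = (-36.9 + 1000) × 1.038802 − 1000 = 1000.471 − 1000 = 0.47 per mil

0.5 per mil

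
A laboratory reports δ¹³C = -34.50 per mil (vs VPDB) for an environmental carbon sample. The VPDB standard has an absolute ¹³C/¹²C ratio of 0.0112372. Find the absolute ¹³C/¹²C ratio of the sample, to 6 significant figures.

0.0108495

R_sample = R_standard × (δ¹³C/1000 + 1)
R_sample = 0.0112372 × (-34.50/1000 + 1) = 0.0112372 × 0.965500
R_sample = 0.0108495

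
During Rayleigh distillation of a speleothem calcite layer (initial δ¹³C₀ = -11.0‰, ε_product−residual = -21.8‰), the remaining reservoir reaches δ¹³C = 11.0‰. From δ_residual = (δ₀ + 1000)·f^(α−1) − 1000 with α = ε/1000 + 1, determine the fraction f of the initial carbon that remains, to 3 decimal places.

α − 1 = ε/1000 = -0.0218
(δ_res + 1000)/(δ₀ + 1000) = (11.0 + 1000)/(-11.0 + 1000) = 1011.0/989.0 = 1.022245
f = 1.022245^(1/-0.0218) = exp(ln(1.022245)/-0.0218) = exp(0.02200/-0.0218)
f = exp(-1.0092) = 0.3645

0.365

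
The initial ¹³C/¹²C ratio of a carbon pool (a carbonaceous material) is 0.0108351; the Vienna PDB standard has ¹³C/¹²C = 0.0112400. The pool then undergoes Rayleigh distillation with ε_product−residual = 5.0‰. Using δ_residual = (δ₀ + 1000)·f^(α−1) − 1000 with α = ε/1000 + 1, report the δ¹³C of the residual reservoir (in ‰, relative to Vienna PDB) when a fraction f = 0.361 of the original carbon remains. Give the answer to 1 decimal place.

-40.9‰

δ₀ = (0.0108351/0.0112400 − 1)×1000 = (0.963977 − 1)×1000 = -36.023‰
α − 1 = ε/1000 = 0.0050
f^(α−1) = 0.361^(0.0050) = 0.994919
δ_res = (-36.023 + 1000) × 0.994919 − 1000 = 959.078 − 1000 = -40.92‰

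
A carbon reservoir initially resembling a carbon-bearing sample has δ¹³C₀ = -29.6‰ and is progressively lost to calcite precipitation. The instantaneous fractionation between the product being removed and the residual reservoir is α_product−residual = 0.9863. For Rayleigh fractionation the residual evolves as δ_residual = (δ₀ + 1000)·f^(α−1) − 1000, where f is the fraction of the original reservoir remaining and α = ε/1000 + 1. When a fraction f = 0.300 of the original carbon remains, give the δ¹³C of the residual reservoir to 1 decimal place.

-13.5‰

Rayleigh residual: δ_res = (δ₀ + 1000)·f^(α−1) − 1000
α − 1 = -0.01370
f^(α−1) = 0.300^(-0.01370) = 1.016631
δ_res = (-29.6 + 1000) × 1.016631 − 1000 = 986.539 − 1000 = -13.46‰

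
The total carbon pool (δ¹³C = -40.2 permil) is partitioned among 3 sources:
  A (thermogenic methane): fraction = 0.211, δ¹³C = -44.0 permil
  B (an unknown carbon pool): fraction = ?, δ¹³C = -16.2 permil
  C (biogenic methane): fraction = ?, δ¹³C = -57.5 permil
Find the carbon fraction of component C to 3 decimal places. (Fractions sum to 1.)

0.439

Let f_C and f_B be the unknown fractions; fractions sum to 1 so f_C + f_B = 0.789.
Mass balance: Σ fᵢ·δᵢ = δ_bulk ⇒ f_C·(-57.5) + f_B·(-16.2) = -40.2 − (-9.284) = -30.916
Substitute f_B = 0.789 − f_C:
f_C·(-57.5 − -16.2) = -30.916 − 0.789×(-16.2) = -18.134
f_C = -18.134 / -41.3 = 0.4391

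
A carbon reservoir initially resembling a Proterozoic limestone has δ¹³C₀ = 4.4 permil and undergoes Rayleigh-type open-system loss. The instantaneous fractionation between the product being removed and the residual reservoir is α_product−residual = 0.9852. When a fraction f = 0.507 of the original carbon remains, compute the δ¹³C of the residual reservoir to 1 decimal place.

14.5 permil

Rayleigh residual: δ_res = (δ₀ + 1000)·f^(α−1) − 1000
α − 1 = -0.01480
f^(α−1) = 0.507^(-0.01480) = 1.010104
δ_res = (4.4 + 1000) × 1.010104 − 1000 = 1014.548 − 1000 = 14.55 permil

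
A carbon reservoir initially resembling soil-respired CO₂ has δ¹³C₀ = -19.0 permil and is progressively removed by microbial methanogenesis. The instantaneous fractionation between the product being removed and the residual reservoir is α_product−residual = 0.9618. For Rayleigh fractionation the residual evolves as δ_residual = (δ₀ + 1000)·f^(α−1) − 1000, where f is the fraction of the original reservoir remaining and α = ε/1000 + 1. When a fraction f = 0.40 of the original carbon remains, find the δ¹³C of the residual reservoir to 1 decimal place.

15.9 permil

Rayleigh residual: δ_res = (δ₀ + 1000)·f^(α−1) − 1000
α − 1 = -0.03820
f^(α−1) = 0.40^(-0.03820) = 1.035622
δ_res = (-19.0 + 1000) × 1.035622 − 1000 = 1015.945 − 1000 = 15.95 permil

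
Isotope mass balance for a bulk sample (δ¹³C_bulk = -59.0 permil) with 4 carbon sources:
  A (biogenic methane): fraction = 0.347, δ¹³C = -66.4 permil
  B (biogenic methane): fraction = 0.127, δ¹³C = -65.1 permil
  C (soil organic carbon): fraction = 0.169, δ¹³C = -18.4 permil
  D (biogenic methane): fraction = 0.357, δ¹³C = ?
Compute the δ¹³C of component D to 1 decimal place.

Isotope mass balance: δ_bulk = Σ fᵢ·δᵢ.
-59.0 = 0.347×(-66.4) + 0.127×(-65.1) + 0.169×(-18.4) + 0.357×δ_D
0.357·δ_D = -59.0 − (-34.418) = -24.582
δ_D = -24.582 / 0.357 = -68.86 permil

-68.9 permil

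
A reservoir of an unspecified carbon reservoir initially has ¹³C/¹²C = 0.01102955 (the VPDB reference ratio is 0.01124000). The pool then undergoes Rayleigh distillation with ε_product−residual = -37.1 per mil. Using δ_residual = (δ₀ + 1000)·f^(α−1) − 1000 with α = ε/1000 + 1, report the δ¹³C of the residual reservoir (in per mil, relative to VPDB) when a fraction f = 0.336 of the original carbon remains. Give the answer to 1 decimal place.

21.8 per mil

δ₀ = (0.01102955/0.01124000 − 1)×1000 = (0.981277 − 1)×1000 = -18.723 per mil
α − 1 = ε/1000 = -0.0371
f^(α−1) = 0.336^(-0.0371) = 1.041293
δ_res = (-18.723 + 1000) × 1.041293 − 1000 = 1021.796 − 1000 = 21.80 per mil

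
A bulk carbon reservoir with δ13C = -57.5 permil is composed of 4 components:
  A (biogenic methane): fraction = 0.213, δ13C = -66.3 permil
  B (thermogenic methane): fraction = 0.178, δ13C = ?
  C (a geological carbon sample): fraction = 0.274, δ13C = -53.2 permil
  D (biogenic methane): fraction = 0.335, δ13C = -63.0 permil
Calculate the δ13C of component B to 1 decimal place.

-43.2 permil

Isotope mass balance: δ_bulk = Σ fᵢ·δᵢ.
-57.5 = 0.213×(-66.3) + 0.178×δ_B + 0.274×(-53.2) + 0.335×(-63.0)
0.178·δ_B = -57.5 − (-49.804) = -7.696
δ_B = -7.696 / 0.178 = -43.24 permil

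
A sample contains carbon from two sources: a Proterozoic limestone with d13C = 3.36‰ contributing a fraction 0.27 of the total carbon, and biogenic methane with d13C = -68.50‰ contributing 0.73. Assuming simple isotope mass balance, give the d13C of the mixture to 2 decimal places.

-49.10‰

δ_mix = f_A·δ_A + f_B·δ_B
δ_mix = 0.27 × (3.36) + 0.73 × (-68.50)
δ_mix = 0.907 + -50.005 = -49.098‰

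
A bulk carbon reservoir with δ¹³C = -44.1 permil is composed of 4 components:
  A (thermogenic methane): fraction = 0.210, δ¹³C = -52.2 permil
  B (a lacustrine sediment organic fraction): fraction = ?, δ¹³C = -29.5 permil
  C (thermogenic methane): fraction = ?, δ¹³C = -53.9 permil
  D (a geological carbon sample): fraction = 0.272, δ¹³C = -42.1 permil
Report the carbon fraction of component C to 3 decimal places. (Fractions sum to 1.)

0.263

Let f_C and f_B be the unknown fractions; fractions sum to 1 so f_C + f_B = 0.518.
Mass balance: Σ fᵢ·δᵢ = δ_bulk ⇒ f_C·(-53.9) + f_B·(-29.5) = -44.1 − (-22.413) = -21.687
Substitute f_B = 0.518 − f_C:
f_C·(-53.9 − -29.5) = -21.687 − 0.518×(-29.5) = -6.406
f_C = -6.406 / -24.4 = 0.2625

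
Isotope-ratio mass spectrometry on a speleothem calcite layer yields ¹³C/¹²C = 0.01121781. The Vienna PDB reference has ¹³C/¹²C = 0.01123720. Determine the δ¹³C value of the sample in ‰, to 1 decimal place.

δ¹³C = (R_sample / R_standard − 1) × 1000
R_sample / R_standard = 0.01121781 / 0.01123720 = 0.998274
δ¹³C = (0.998274 − 1) × 1000 = -1.73‰

-1.7‰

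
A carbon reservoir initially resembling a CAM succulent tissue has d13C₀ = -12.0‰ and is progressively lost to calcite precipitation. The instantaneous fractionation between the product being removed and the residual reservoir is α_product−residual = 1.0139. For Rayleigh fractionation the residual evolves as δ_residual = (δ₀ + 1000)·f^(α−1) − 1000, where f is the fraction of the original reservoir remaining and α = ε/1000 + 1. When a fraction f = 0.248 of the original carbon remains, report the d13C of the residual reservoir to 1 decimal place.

-31.0‰

Rayleigh residual: δ_res = (δ₀ + 1000)·f^(α−1) − 1000
α − 1 = 0.01390
f^(α−1) = 0.248^(0.01390) = 0.980805
δ_res = (-12.0 + 1000) × 0.980805 − 1000 = 969.036 − 1000 = -30.96‰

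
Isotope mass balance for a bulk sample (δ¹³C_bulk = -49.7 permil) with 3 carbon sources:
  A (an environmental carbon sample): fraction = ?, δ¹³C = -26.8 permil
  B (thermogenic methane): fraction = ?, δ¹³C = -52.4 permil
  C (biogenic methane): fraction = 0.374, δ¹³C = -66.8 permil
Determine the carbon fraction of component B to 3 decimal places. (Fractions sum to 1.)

0.310

Let f_B and f_A be the unknown fractions; fractions sum to 1 so f_B + f_A = 0.626.
Mass balance: Σ fᵢ·δᵢ = δ_bulk ⇒ f_B·(-52.4) + f_A·(-26.8) = -49.7 − (-24.983) = -24.717
Substitute f_A = 0.626 − f_B:
f_B·(-52.4 − -26.8) = -24.717 − 0.626×(-26.8) = -7.940
f_B = -7.940 / -25.6 = 0.3102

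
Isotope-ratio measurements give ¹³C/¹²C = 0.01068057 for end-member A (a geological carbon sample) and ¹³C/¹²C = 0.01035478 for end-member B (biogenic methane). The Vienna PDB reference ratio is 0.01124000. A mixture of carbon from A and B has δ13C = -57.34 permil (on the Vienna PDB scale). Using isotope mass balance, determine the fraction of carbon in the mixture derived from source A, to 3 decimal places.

δ_A = (0.01068057/0.01124000 − 1)×1000 = (0.950229 − 1)×1000 = -49.771 permil
δ_B = (0.01035478/0.01124000 − 1)×1000 = (0.921244 − 1)×1000 = -78.756 permil
f_A = (δ_mix − δ_B)/(δ_A − δ_B) = (-57.34 − (-78.756))/(-49.771 − (-78.756))
f_A = 21.416 / 28.985 = 0.7389

0.739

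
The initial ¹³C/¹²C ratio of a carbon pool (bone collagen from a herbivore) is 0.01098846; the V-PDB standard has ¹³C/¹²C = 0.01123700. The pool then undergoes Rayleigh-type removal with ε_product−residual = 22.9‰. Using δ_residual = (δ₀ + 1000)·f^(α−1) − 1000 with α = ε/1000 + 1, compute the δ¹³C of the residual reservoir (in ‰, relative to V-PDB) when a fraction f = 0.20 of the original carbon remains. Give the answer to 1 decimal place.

-57.5‰

δ₀ = (0.01098846/0.01123700 − 1)×1000 = (0.977882 − 1)×1000 = -22.118‰
α − 1 = ε/1000 = 0.0229
f^(α−1) = 0.20^(0.0229) = 0.963815
δ_res = (-22.118 + 1000) × 0.963815 − 1000 = 942.497 − 1000 = -57.50‰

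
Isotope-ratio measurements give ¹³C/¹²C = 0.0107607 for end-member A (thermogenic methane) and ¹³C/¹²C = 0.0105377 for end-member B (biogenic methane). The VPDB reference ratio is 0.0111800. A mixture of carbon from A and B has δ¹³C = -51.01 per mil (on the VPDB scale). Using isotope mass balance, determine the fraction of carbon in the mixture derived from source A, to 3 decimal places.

0.323

δ_A = (0.0107607/0.0111800 − 1)×1000 = (0.962496 − 1)×1000 = -37.504 per mil
δ_B = (0.0105377/0.0111800 − 1)×1000 = (0.942549 − 1)×1000 = -57.451 per mil
f_A = (δ_mix − δ_B)/(δ_A − δ_B) = (-51.01 − (-57.451))/(-37.504 − (-57.451))
f_A = 6.441 / 19.946 = 0.3229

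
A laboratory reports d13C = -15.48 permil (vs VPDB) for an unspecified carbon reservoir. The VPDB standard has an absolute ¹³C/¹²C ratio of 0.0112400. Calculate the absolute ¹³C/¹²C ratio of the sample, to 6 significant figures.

R_sample = R_standard × (d13C/1000 + 1)
R_sample = 0.0112400 × (-15.48/1000 + 1) = 0.0112400 × 0.984520
R_sample = 0.0110660

0.0110660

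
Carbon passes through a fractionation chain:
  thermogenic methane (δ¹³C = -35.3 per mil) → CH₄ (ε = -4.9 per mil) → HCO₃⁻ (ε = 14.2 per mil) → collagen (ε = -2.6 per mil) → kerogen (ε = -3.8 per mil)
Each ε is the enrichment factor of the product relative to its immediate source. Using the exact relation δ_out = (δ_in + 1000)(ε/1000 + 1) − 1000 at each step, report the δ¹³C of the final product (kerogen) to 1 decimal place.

-32.6 per mil

step 1: δ = (-35.30 + 1000)·(-4.9/1000 + 1) − 1000 = -40.03 per mil
step 2: δ = (-40.03 + 1000)·(14.2/1000 + 1) − 1000 = -26.40 per mil
step 3: δ = (-26.40 + 1000)·(-2.6/1000 + 1) − 1000 = -28.93 per mil
step 4: δ = (-28.93 + 1000)·(-3.8/1000 + 1) − 1000 = -32.62 per mil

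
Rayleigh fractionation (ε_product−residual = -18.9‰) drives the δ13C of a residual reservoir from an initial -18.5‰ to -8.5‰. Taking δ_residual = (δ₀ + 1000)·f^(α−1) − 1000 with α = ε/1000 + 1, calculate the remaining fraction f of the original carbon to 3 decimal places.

α − 1 = ε/1000 = -0.0189
(δ_res + 1000)/(δ₀ + 1000) = (-8.5 + 1000)/(-18.5 + 1000) = 991.5/981.5 = 1.010188
f = 1.010188^(1/-0.0189) = exp(ln(1.010188)/-0.0189) = exp(0.01014/-0.0189)
f = exp(-0.5363) = 0.5849

0.585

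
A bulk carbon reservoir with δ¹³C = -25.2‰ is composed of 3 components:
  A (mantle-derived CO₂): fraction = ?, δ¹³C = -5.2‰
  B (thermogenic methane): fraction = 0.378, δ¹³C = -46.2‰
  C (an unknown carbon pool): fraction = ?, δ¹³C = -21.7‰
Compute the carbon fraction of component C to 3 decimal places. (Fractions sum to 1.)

Let f_C and f_A be the unknown fractions; fractions sum to 1 so f_C + f_A = 0.622.
Mass balance: Σ fᵢ·δᵢ = δ_bulk ⇒ f_C·(-21.7) + f_A·(-5.2) = -25.2 − (-17.464) = -7.736
Substitute f_A = 0.622 − f_C:
f_C·(-21.7 − -5.2) = -7.736 − 0.622×(-5.2) = -4.502
f_C = -4.502 / -16.5 = 0.2728

0.273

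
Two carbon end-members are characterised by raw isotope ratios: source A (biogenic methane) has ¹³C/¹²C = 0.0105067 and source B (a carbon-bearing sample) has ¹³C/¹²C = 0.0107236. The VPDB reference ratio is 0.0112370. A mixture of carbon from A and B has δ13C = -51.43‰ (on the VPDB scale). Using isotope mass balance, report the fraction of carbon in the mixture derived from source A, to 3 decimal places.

δ_A = (0.0105067/0.0112370 − 1)×1000 = (0.935009 − 1)×1000 = -64.991‰
δ_B = (0.0107236/0.0112370 − 1)×1000 = (0.954312 − 1)×1000 = -45.688‰
f_A = (δ_mix − δ_B)/(δ_A − δ_B) = (-51.43 − (-45.688))/(-64.991 − (-45.688))
f_A = -5.742 / -19.302 = 0.2975

0.297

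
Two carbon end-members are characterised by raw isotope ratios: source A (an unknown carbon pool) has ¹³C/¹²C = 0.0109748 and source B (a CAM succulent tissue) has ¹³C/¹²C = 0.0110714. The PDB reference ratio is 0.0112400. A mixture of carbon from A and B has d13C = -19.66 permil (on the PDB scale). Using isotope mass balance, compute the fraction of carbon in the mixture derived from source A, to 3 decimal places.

δ_A = (0.0109748/0.0112400 − 1)×1000 = (0.976406 − 1)×1000 = -23.594 permil
δ_B = (0.0110714/0.0112400 − 1)×1000 = (0.985000 − 1)×1000 = -15.000 permil
f_A = (δ_mix − δ_B)/(δ_A − δ_B) = (-19.66 − (-15.000))/(-23.594 − (-15.000))
f_A = -4.660 / -8.594 = 0.5422

0.542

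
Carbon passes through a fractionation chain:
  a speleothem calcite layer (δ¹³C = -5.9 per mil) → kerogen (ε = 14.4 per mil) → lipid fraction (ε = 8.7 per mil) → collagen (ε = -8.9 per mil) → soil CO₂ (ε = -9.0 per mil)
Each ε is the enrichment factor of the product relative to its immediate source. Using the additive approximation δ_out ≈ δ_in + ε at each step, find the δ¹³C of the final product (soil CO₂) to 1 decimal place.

step 1: δ ≈ -5.9 + (14.4) = 8.5 per mil
step 2: δ ≈ 8.5 + (8.7) = 17.2 per mil
step 3: δ ≈ 17.2 + (-8.9) = 8.3 per mil
step 4: δ ≈ 8.3 + (-9.0) = -0.7 per mil

-0.7 per mil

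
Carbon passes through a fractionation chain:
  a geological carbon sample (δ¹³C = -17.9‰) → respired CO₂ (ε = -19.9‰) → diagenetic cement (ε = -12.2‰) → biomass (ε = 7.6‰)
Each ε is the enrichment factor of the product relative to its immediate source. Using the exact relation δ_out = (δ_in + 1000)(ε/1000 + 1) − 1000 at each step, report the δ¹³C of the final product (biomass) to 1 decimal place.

step 1: δ = (-17.90 + 1000)·(-19.9/1000 + 1) − 1000 = -37.44‰
step 2: δ = (-37.44 + 1000)·(-12.2/1000 + 1) − 1000 = -49.19‰
step 3: δ = (-49.19 + 1000)·(7.6/1000 + 1) − 1000 = -41.96‰

-42.0‰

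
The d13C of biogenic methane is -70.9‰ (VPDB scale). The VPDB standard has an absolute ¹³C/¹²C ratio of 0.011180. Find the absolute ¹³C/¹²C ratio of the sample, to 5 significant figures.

0.010387

R_sample = R_standard × (d13C/1000 + 1)
R_sample = 0.011180 × (-70.9/1000 + 1) = 0.011180 × 0.929100
R_sample = 0.0103873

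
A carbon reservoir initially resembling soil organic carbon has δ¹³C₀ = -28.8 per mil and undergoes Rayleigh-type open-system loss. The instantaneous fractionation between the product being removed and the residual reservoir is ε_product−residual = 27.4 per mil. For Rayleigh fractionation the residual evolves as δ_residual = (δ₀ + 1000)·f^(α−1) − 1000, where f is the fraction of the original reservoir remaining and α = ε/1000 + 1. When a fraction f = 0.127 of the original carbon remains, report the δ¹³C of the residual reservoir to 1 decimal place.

Rayleigh residual: δ_res = (δ₀ + 1000)·f^(α−1) − 1000
α = ε/1000 + 1 = 1.02740, so α − 1 = 0.02740
f^(α−1) = 0.127^(0.02740) = 0.945027
δ_res = (-28.8 + 1000) × 0.945027 − 1000 = 917.810 − 1000 = -82.19 per mil

-82.2 per mil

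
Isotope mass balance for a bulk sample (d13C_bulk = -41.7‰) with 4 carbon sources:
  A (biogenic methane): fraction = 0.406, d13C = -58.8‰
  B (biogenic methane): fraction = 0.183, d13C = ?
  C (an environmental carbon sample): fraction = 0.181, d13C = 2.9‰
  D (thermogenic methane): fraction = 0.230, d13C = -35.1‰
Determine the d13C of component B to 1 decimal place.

Isotope mass balance: δ_bulk = Σ fᵢ·δᵢ.
-41.7 = 0.406×(-58.8) + 0.183×δ_B + 0.181×(2.9) + 0.230×(-35.1)
0.183·δ_B = -41.7 − (-31.421) = -10.279
δ_B = -10.279 / 0.183 = -56.17‰

-56.2‰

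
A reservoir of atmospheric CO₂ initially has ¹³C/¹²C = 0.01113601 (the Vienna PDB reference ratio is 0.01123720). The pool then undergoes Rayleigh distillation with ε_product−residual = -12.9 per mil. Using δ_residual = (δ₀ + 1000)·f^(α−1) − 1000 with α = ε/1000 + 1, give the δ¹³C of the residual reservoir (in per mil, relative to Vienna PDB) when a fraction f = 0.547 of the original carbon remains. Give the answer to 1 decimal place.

δ₀ = (0.01113601/0.01123720 − 1)×1000 = (0.990995 − 1)×1000 = -9.005 per mil
α − 1 = ε/1000 = -0.0129
f^(α−1) = 0.547^(-0.0129) = 1.007813
δ_res = (-9.005 + 1000) × 1.007813 − 1000 = 998.738 − 1000 = -1.26 per mil

-1.3 per mil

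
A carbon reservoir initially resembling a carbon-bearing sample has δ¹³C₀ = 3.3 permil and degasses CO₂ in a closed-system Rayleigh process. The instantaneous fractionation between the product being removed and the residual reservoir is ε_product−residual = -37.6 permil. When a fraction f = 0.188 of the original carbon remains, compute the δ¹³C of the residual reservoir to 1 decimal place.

68.4 permil

Rayleigh residual: δ_res = (δ₀ + 1000)·f^(α−1) − 1000
α = ε/1000 + 1 = 0.96240, so α − 1 = -0.03760
f^(α−1) = 0.188^(-0.03760) = 1.064858
δ_res = (3.3 + 1000) × 1.064858 − 1000 = 1068.372 − 1000 = 68.37 permil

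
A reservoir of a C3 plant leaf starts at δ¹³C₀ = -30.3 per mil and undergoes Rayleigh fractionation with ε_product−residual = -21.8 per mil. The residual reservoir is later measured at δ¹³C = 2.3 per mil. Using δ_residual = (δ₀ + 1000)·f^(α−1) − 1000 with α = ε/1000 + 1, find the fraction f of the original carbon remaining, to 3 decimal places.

α − 1 = ε/1000 = -0.0218
(δ_res + 1000)/(δ₀ + 1000) = (2.3 + 1000)/(-30.3 + 1000) = 1002.3/969.7 = 1.033619
f = 1.033619^(1/-0.0218) = exp(ln(1.033619)/-0.0218) = exp(0.03307/-0.0218)
f = exp(-1.5168) = 0.2194

0.219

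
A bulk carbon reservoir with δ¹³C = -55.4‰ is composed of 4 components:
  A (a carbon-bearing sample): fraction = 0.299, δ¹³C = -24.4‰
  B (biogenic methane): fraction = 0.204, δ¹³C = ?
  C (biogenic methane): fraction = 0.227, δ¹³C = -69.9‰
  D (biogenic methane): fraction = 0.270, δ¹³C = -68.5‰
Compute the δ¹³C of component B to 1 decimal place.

Isotope mass balance: δ_bulk = Σ fᵢ·δᵢ.
-55.4 = 0.299×(-24.4) + 0.204×δ_B + 0.227×(-69.9) + 0.270×(-68.5)
0.204·δ_B = -55.4 − (-41.658) = -13.742
δ_B = -13.742 / 0.204 = -67.36‰

-67.4‰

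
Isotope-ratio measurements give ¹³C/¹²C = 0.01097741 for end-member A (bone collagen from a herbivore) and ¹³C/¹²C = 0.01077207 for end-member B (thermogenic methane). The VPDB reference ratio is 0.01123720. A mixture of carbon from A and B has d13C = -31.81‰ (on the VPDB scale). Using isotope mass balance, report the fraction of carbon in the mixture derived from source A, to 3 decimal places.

0.524

δ_A = (0.01097741/0.01123720 − 1)×1000 = (0.976881 − 1)×1000 = -23.119‰
δ_B = (0.01077207/0.01123720 − 1)×1000 = (0.958608 − 1)×1000 = -41.392‰
f_A = (δ_mix − δ_B)/(δ_A − δ_B) = (-31.81 − (-41.392))/(-23.119 − (-41.392))
f_A = 9.582 / 18.273 = 0.5244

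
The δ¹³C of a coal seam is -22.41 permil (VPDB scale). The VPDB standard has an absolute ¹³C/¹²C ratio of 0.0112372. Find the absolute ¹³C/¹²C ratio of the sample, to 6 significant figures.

R_sample = R_standard × (δ¹³C/1000 + 1)
R_sample = 0.0112372 × (-22.41/1000 + 1) = 0.0112372 × 0.977590
R_sample = 0.0109854

0.0109854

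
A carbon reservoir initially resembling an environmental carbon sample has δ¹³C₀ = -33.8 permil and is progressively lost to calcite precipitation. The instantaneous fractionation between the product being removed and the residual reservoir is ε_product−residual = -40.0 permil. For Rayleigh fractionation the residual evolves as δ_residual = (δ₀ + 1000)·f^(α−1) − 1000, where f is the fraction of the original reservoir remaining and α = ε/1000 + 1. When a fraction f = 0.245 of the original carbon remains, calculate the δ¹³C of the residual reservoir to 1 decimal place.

Rayleigh residual: δ_res = (δ₀ + 1000)·f^(α−1) − 1000
α = ε/1000 + 1 = 0.96000, so α − 1 = -0.04000
f^(α−1) = 0.245^(-0.04000) = 1.057873
δ_res = (-33.8 + 1000) × 1.057873 − 1000 = 1022.116 − 1000 = 22.12 permil

22.1 permil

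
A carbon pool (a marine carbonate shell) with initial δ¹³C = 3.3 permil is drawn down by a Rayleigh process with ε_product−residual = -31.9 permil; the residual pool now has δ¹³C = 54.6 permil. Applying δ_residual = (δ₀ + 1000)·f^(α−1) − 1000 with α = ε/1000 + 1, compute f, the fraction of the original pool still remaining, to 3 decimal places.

0.209

α − 1 = ε/1000 = -0.0319
(δ_res + 1000)/(δ₀ + 1000) = (54.6 + 1000)/(3.3 + 1000) = 1054.6/1003.3 = 1.051131
f = 1.051131^(1/-0.0319) = exp(ln(1.051131)/-0.0319) = exp(0.04987/-0.0319)
f = exp(-1.5632) = 0.2095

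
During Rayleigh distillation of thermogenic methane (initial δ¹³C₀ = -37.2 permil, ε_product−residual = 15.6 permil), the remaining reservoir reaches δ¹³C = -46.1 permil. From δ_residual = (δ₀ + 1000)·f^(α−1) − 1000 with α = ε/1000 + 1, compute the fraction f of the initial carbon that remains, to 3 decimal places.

α − 1 = ε/1000 = 0.0156
(δ_res + 1000)/(δ₀ + 1000) = (-46.1 + 1000)/(-37.2 + 1000) = 953.9/962.8 = 0.990756
f = 0.990756^(1/0.0156) = exp(ln(0.990756)/0.0156) = exp(-0.00929/0.0156)
f = exp(-0.5953) = 0.5514

0.551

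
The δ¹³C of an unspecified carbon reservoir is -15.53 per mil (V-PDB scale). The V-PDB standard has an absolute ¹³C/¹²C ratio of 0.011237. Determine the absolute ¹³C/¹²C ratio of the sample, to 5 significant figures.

R_sample = R_standard × (δ¹³C/1000 + 1)
R_sample = 0.011237 × (-15.53/1000 + 1) = 0.011237 × 0.984470
R_sample = 0.0110625

0.011062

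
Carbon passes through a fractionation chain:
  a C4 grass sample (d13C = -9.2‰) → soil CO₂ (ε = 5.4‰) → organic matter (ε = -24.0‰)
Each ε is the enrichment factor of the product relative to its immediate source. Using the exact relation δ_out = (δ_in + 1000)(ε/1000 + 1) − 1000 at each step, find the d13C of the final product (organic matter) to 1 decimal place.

-27.8‰

step 1: δ = (-9.20 + 1000)·(5.4/1000 + 1) − 1000 = -3.85‰
step 2: δ = (-3.85 + 1000)·(-24.0/1000 + 1) − 1000 = -27.76‰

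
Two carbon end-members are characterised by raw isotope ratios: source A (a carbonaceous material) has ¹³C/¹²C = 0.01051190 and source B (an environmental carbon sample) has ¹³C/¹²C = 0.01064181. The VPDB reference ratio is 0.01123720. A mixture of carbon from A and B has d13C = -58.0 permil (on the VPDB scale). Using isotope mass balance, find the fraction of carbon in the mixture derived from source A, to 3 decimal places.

0.434

δ_A = (0.01051190/0.01123720 − 1)×1000 = (0.935455 − 1)×1000 = -64.545 permil
δ_B = (0.01064181/0.01123720 − 1)×1000 = (0.947016 − 1)×1000 = -52.984 permil
f_A = (δ_mix − δ_B)/(δ_A − δ_B) = (-58.0 − (-52.984))/(-64.545 − (-52.984))
f_A = -5.016 / -11.561 = 0.4339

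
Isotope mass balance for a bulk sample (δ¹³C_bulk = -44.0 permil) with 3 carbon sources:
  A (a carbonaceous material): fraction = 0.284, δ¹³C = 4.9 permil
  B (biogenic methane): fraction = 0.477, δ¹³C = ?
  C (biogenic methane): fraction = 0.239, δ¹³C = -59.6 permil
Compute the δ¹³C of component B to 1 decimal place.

Isotope mass balance: δ_bulk = Σ fᵢ·δᵢ.
-44.0 = 0.284×(4.9) + 0.477×δ_B + 0.239×(-59.6)
0.477·δ_B = -44.0 − (-12.853) = -31.147
δ_B = -31.147 / 0.477 = -65.30 permil

-65.3 permil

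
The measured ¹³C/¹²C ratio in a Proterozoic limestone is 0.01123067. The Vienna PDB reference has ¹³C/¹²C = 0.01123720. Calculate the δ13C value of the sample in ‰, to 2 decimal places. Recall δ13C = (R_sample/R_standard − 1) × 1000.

δ13C = (R_sample / R_standard − 1) × 1000
R_sample / R_standard = 0.01123067 / 0.01123720 = 0.999419
δ13C = (0.999419 − 1) × 1000 = -0.581‰

-0.58‰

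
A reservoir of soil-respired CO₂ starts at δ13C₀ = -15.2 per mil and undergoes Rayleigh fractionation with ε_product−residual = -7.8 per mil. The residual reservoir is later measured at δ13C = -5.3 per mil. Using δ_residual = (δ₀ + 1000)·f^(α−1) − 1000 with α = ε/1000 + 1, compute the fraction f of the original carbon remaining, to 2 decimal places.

α − 1 = ε/1000 = -0.0078
(δ_res + 1000)/(δ₀ + 1000) = (-5.3 + 1000)/(-15.2 + 1000) = 994.7/984.8 = 1.010053
f = 1.010053^(1/-0.0078) = exp(ln(1.010053)/-0.0078) = exp(0.01000/-0.0078)
f = exp(-1.2824) = 0.2774

0.28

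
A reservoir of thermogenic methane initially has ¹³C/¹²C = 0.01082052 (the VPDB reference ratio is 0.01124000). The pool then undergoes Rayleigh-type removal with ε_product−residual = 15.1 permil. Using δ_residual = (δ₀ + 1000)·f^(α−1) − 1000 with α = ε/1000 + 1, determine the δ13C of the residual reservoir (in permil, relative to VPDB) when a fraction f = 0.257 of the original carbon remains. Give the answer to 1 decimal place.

-56.9 permil

δ₀ = (0.01082052/0.01124000 − 1)×1000 = (0.962680 − 1)×1000 = -37.320 permil
α − 1 = ε/1000 = 0.0151
f^(α−1) = 0.257^(0.0151) = 0.979693
δ_res = (-37.320 + 1000) × 0.979693 − 1000 = 943.131 − 1000 = -56.87 permil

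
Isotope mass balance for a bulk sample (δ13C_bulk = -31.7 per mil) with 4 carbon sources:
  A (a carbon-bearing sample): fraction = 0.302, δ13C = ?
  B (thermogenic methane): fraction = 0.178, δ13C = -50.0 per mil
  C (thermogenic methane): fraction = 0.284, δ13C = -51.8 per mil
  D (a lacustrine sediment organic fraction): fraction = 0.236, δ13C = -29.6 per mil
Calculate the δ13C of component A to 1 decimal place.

Isotope mass balance: δ_bulk = Σ fᵢ·δᵢ.
-31.7 = 0.302×δ_A + 0.178×(-50.0) + 0.284×(-51.8) + 0.236×(-29.6)
0.302·δ_A = -31.7 − (-30.597) = -1.103
δ_A = -1.103 / 0.302 = -3.65 per mil

-3.7 per mil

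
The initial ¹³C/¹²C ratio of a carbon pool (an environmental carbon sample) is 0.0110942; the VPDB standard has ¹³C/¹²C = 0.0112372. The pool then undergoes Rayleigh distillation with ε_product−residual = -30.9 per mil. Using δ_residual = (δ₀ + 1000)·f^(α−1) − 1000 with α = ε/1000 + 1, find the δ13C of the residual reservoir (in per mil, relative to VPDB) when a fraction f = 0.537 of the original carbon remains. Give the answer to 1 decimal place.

δ₀ = (0.0110942/0.0112372 − 1)×1000 = (0.987274 − 1)×1000 = -12.726 per mil
α − 1 = ε/1000 = -0.0309
f^(α−1) = 0.537^(-0.0309) = 1.019398
δ_res = (-12.726 + 1000) × 1.019398 − 1000 = 1006.426 − 1000 = 6.43 per mil

6.4 per mil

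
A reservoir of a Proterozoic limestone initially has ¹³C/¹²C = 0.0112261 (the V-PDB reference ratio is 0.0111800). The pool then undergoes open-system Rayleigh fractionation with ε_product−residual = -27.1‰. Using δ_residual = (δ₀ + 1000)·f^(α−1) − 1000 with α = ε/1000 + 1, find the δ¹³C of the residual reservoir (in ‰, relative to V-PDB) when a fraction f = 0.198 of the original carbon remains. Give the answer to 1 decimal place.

δ₀ = (0.0112261/0.0111800 − 1)×1000 = (1.004123 − 1)×1000 = 4.123‰
α − 1 = ε/1000 = -0.0271
f^(α−1) = 0.198^(-0.0271) = 1.044865
δ_res = (4.123 + 1000) × 1.044865 − 1000 = 1049.174 − 1000 = 49.17‰

49.2‰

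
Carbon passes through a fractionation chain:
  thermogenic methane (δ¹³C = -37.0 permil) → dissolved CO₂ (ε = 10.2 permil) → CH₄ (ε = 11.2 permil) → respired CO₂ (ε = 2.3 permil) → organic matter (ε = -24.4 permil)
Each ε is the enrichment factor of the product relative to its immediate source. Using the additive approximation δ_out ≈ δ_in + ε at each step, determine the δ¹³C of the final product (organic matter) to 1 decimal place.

step 1: δ ≈ -37.0 + (10.2) = -26.8 permil
step 2: δ ≈ -26.8 + (11.2) = -15.6 permil
step 3: δ ≈ -15.6 + (2.3) = -13.3 permil
step 4: δ ≈ -13.3 + (-24.4) = -37.7 permil

-37.7 permil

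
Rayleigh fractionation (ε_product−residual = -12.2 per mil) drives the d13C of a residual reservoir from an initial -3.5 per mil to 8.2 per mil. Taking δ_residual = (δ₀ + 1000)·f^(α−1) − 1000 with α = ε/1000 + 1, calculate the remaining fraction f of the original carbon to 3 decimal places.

0.384

α − 1 = ε/1000 = -0.0122
(δ_res + 1000)/(δ₀ + 1000) = (8.2 + 1000)/(-3.5 + 1000) = 1008.2/996.5 = 1.011741
f = 1.011741^(1/-0.0122) = exp(ln(1.011741)/-0.0122) = exp(0.01167/-0.0122)
f = exp(-0.9568) = 0.3841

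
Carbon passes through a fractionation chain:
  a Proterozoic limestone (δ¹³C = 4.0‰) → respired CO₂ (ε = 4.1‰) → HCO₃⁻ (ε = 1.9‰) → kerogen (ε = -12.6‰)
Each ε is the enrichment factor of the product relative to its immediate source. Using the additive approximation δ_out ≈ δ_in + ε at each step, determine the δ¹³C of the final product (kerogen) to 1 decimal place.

-2.6‰

step 1: δ ≈ 4.0 + (4.1) = 8.1‰
step 2: δ ≈ 8.1 + (1.9) = 10.0‰
step 3: δ ≈ 10.0 + (-12.6) = -2.6‰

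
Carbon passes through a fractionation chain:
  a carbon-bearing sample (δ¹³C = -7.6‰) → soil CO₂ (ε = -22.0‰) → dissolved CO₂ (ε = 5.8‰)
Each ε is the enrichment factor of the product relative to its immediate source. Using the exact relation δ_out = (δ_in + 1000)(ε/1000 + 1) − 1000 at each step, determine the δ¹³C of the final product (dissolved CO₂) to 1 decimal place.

-23.8‰

step 1: δ = (-7.60 + 1000)·(-22.0/1000 + 1) − 1000 = -29.43‰
step 2: δ = (-29.43 + 1000)·(5.8/1000 + 1) − 1000 = -23.80‰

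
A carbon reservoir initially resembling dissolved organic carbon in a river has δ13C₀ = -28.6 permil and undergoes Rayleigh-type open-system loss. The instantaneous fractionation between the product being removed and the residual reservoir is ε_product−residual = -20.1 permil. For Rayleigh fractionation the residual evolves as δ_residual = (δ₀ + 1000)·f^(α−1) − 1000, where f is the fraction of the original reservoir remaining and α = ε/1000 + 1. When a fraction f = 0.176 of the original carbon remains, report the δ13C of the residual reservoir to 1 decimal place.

Rayleigh residual: δ_res = (δ₀ + 1000)·f^(α−1) − 1000
α = ε/1000 + 1 = 0.97990, so α − 1 = -0.02010
f^(α−1) = 0.176^(-0.02010) = 1.035536
δ_res = (-28.6 + 1000) × 1.035536 − 1000 = 1005.920 − 1000 = 5.92 permil

5.9 permil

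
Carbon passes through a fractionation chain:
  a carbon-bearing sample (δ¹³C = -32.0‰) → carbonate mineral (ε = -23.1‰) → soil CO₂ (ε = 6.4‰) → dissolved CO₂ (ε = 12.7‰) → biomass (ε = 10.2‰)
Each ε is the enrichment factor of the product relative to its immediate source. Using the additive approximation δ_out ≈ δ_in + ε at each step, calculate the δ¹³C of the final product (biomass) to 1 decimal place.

step 1: δ ≈ -32.0 + (-23.1) = -55.1‰
step 2: δ ≈ -55.1 + (6.4) = -48.7‰
step 3: δ ≈ -48.7 + (12.7) = -36.0‰
step 4: δ ≈ -36.0 + (10.2) = -25.8‰

-25.8‰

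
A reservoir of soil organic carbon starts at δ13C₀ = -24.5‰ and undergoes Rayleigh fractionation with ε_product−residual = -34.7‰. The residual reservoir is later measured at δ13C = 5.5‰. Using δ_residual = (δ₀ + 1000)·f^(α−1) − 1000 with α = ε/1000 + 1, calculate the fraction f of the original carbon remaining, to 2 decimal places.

α − 1 = ε/1000 = -0.0347
(δ_res + 1000)/(δ₀ + 1000) = (5.5 + 1000)/(-24.5 + 1000) = 1005.5/975.5 = 1.030753
f = 1.030753^(1/-0.0347) = exp(ln(1.030753)/-0.0347) = exp(0.03029/-0.0347)
f = exp(-0.8729) = 0.4177

0.42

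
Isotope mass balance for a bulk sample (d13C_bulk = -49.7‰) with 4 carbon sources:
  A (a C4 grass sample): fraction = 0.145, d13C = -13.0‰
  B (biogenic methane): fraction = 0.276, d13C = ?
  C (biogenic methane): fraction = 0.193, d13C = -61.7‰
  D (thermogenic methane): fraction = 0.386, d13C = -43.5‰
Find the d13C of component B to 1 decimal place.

-69.3‰

Isotope mass balance: δ_bulk = Σ fᵢ·δᵢ.
-49.7 = 0.145×(-13.0) + 0.276×δ_B + 0.193×(-61.7) + 0.386×(-43.5)
0.276·δ_B = -49.7 − (-30.584) = -19.116
δ_B = -19.116 / 0.276 = -69.26‰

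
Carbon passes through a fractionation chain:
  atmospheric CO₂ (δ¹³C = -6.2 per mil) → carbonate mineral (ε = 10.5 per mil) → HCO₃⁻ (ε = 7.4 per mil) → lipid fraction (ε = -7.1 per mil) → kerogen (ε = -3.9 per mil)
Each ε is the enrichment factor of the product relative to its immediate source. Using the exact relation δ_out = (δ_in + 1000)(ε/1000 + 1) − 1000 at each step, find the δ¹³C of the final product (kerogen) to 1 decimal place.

0.6 per mil

step 1: δ = (-6.20 + 1000)·(10.5/1000 + 1) − 1000 = 4.23 per mil
step 2: δ = (4.23 + 1000)·(7.4/1000 + 1) − 1000 = 11.67 per mil
step 3: δ = (11.67 + 1000)·(-7.1/1000 + 1) − 1000 = 4.48 per mil
step 4: δ = (4.48 + 1000)·(-3.9/1000 + 1) − 1000 = 0.57 per mil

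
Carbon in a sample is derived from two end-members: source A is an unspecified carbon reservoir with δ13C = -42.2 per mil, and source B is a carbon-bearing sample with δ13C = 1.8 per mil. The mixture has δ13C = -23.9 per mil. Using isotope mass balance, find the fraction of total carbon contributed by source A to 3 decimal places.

δ_mix = f_A·δ_A + (1 − f_A)·δ_B  ⇒  f_A = (δ_mix − δ_B)/(δ_A − δ_B)
f_A = (-23.9 − (1.8)) / (-42.2 − (1.8))
f_A = -25.7 / -44.0 = 0.5841

0.584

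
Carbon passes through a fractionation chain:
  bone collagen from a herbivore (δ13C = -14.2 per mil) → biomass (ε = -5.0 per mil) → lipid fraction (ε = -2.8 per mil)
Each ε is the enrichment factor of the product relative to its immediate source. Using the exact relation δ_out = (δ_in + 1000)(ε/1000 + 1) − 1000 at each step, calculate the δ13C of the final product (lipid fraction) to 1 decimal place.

step 1: δ = (-14.20 + 1000)·(-5.0/1000 + 1) − 1000 = -19.13 per mil
step 2: δ = (-19.13 + 1000)·(-2.8/1000 + 1) − 1000 = -21.88 per mil

-21.9 per mil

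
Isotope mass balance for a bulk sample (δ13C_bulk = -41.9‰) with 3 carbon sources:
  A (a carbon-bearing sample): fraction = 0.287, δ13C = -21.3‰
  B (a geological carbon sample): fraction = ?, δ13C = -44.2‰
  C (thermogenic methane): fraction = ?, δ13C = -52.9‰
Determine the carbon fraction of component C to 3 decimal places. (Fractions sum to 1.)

0.491

Let f_C and f_B be the unknown fractions; fractions sum to 1 so f_C + f_B = 0.713.
Mass balance: Σ fᵢ·δᵢ = δ_bulk ⇒ f_C·(-52.9) + f_B·(-44.2) = -41.9 − (-6.113) = -35.787
Substitute f_B = 0.713 − f_C:
f_C·(-52.9 − -44.2) = -35.787 − 0.713×(-44.2) = -4.272
f_C = -4.272 / -8.7 = 0.4911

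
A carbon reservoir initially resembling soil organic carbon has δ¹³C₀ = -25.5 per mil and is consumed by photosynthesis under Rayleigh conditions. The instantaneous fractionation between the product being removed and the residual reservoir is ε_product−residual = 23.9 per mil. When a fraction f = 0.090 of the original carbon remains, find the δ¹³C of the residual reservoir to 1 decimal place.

-80.0 per mil

Rayleigh residual: δ_res = (δ₀ + 1000)·f^(α−1) − 1000
α = ε/1000 + 1 = 1.02390, so α − 1 = 0.02390
f^(α−1) = 0.090^(0.02390) = 0.944075
δ_res = (-25.5 + 1000) × 0.944075 − 1000 = 920.001 − 1000 = -80.00 per mil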